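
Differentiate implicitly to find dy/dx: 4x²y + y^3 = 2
Differentiate both sides with respect to x, treating y as y(x). By the chain rule, any term containing y contributes a factor of y' = dy/dx when we differentiate it.

Move every term to one side and write the relation as F(x, y) = 0. Term by term,
  d/dx[4x^2y] = 4x^2·y' + 8xy
  d/dx[y^3] = 3y^2·y'
  d/dx[-2] = 0

The pieces without y' make up ∂F/∂x and the coefficient of y' is ∂F/∂y:
  ∂F/∂x = 8xy,
  ∂F/∂y = 4x^2 + 3y^2.

Since d/dx[F] = ∂F/∂x + (∂F/∂y)·y' = 0, solve for y':
  (∂F/∂y)·y' = -∂F/∂x
  dy/dx = -(∂F/∂x)/(∂F/∂y) = -(8xy)/(4x^2 + 3y^2) = -8xy/(4x^2 + 3y^2)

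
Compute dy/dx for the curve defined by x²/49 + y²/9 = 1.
Apply d/dx to both sides, remembering that y depends on x. Each occurrence of y therefore brings in a y' = dy/dx via the chain rule.

With F(x, y) equal to the left-hand side minus the right, differentiate F term by term:
  d/dx[x^2/49] = 2x/49
  d/dx[y^2/9] = 2y·y'/9
  d/dx[-1] = 0
Adding these up, d/dx[F] = 0 becomes
  (2x/49) + (2y/9)·y' = 0,
so isolating y',
  dy/dx = -(2x/49)/(2y/9) = -9x/(49y)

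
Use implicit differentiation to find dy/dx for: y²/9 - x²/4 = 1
Take d/dx of both sides. Since y is implicitly a function of x, the chain rule attaches a y' = dy/dx factor whenever we differentiate through y.

Set F(x, y) = (left side) − (right side), so the curve is F = 0. Differentiating each term of F:
  d/dx[-x^2/4] = -x/2
  d/dx[y^2/9] = 2y·y'/9
  d/dx[-1] = 0

Collecting, the y'-free part is the partial derivative in x and the y' coefficient is the partial derivative in y:
  ∂F/∂x = -x/2
  ∂F/∂y = 2y/9

so d/dx[F(x, y(x))] = ∂F/∂x + (∂F/∂y)·y' = 0. Rearranging,
  dy/dx = -(∂F/∂x)/(∂F/∂y) = -(-x/2)/(2y/9) = 9x/(4y)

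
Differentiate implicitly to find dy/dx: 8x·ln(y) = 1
Differentiate both sides with respect to x, treating y as y(x). By the chain rule, any term containing y contributes a factor of y' = dy/dx when we differentiate it.

Move every term to one side and write the relation as F(x, y) = 0. Term by term,
  d/dx[8x·ln(y)] = 8x·y'/y + 8ln(y)
  d/dx[-1] = 0

The pieces without y' make up ∂F/∂x and the coefficient of y' is ∂F/∂y:
  ∂F/∂x = 8ln(y),
  ∂F/∂y = 8x/y.

Since d/dx[F] = ∂F/∂x + (∂F/∂y)·y' = 0, solve for y':
  (∂F/∂y)·y' = -∂F/∂x
  dy/dx = -(∂F/∂x)/(∂F/∂y) = -(8ln(y))/(8x/y) = -y·ln(y)/x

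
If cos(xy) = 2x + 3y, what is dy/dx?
Differentiate both sides with respect to x, treating y as y(x). By the chain rule, any term containing y contributes a factor of y' = dy/dx when we differentiate it.

Move every term to one side and write the relation as F(x, y) = 0. Term by term,
  d/dx[-2x] = -2
  d/dx[-3y] = -3·y'
  d/dx[cos(xy)] = -(x·y' + y)·sin(xy)

The pieces without y' make up ∂F/∂x and the coefficient of y' is ∂F/∂y:
  ∂F/∂x = -y·sin(xy) - 2,
  ∂F/∂y = -x·sin(xy) - 3.

Since d/dx[F] = ∂F/∂x + (∂F/∂y)·y' = 0, solve for y':
  (∂F/∂y)·y' = -∂F/∂x
  dy/dx = -(∂F/∂x)/(∂F/∂y) = -(-y·sin(xy) - 2)/(-x·sin(xy) - 3) = -(y·sin(xy) + 2)/(x·sin(xy) + 3)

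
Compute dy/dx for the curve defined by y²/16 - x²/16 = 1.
Differentiate the relation implicitly: treat y = y(x) and apply the chain rule, so every y-derivative picks up a y' = dy/dx factor.

With everything moved to the left-hand side, differentiate term by term:
  d/dx[-x^2/16] = -x/8
  d/dx[y^2/16] = y·y'/8
  d/dx[-1] = 0

Separating the contributions that come from x directly and those that come through y:
  without y':      -x/8
  multiplying y':  y/8

so (-x/8) + (y/8)·y' = 0, and therefore
  dy/dx = -(-x/8)/(y/8) = x/y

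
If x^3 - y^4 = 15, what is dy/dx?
Differentiate both sides with respect to x, treating y as y(x). By the chain rule, any term containing y contributes a factor of y' = dy/dx when we differentiate it.

Move every term to one side and write the relation as F(x, y) = 0. Term by term,
  d/dx[x^3] = 3x^2
  d/dx[-y^4] = -4y^3·y'
  d/dx[-15] = 0

The pieces without y' make up ∂F/∂x and the coefficient of y' is ∂F/∂y:
  ∂F/∂x = 3x^2,
  ∂F/∂y = -4y^3.

Since d/dx[F] = ∂F/∂x + (∂F/∂y)·y' = 0, solve for y':
  (∂F/∂y)·y' = -∂F/∂x
  dy/dx = -(∂F/∂x)/(∂F/∂y) = -(3x^2)/(-4y^3) = 3x^2/(4y^3)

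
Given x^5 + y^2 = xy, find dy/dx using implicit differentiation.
Take d/dx of both sides. Since y is implicitly a function of x, the chain rule attaches a y' = dy/dx factor whenever we differentiate through y.

Set F(x, y) = (left side) − (right side), so the curve is F = 0. Differentiating each term of F:
  d/dx[x^5] = 5x^4
  d/dx[-xy] = -x·y' - y
  d/dx[y^2] = 2y·y'

Collecting, the y'-free part is the partial derivative in x and the y' coefficient is the partial derivative in y:
  ∂F/∂x = 5x^4 - y
  ∂F/∂y = -x + 2y

so d/dx[F(x, y(x))] = ∂F/∂x + (∂F/∂y)·y' = 0. Rearranging,
  dy/dx = -(∂F/∂x)/(∂F/∂y) = -(5x^4 - y)/(-x + 2y) = (5x^4 - y)/(x - 2y)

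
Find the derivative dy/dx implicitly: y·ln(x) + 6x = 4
Apply d/dx to both sides, remembering that y depends on x. Each occurrence of y therefore brings in a y' = dy/dx via the chain rule.

With F(x, y) equal to the left-hand side minus the right, differentiate F term by term:
  d/dx[6x] = 6
  d/dx[y·ln(x)] = y'·ln(x) + y/x
  d/dx[-4] = 0
Adding these up, d/dx[F] = 0 becomes
  (6 + y/x) + (ln(x))·y' = 0,
so isolating y',
  dy/dx = -(6 + y/x)/(ln(x))
        = -((6x + y)/x)/(ln(x)) = (-6x - y)/(x·ln(x))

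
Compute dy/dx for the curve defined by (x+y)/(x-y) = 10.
Differentiate both sides with respect to x, treating y as y(x). By the chain rule, any term containing y contributes a factor of y' = dy/dx when we differentiate it.

Move every term to one side and write the relation as F(x, y) = 0. Term by term,
  d/dx[(x + y)/(x - y)] = (y' + 1)/(x - y) + (x + y)(y' - 1)/(x - y)^2
  d/dx[-10] = 0

The pieces without y' make up ∂F/∂x and the coefficient of y' is ∂F/∂y:
  ∂F/∂x = 1/(x - y) - (x + y)/(x - y)^2,
  ∂F/∂y = 1/(x - y) + (x + y)/(x - y)^2.

Since d/dx[F] = ∂F/∂x + (∂F/∂y)·y' = 0, solve for y':
  (∂F/∂y)·y' = -∂F/∂x
  dy/dx = -(∂F/∂x)/(∂F/∂y) = -(1/(x - y) - (x + y)/(x - y)^2)/(1/(x - y) + (x + y)/(x - y)^2)
        = -(-2y/(x - y)^2)/(2x/(x - y)^2) = y/x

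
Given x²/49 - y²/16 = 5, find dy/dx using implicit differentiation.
Take d/dx of both sides. Since y is implicitly a function of x, the chain rule attaches a y' = dy/dx factor whenever we differentiate through y.

Set F(x, y) = (left side) − (right side), so the curve is F = 0. Differentiating each term of F:
  d/dx[x^2/49] = 2x/49
  d/dx[-y^2/16] = -y·y'/8
  d/dx[-5] = 0

Collecting, the y'-free part is the partial derivative in x and the y' coefficient is the partial derivative in y:
  ∂F/∂x = 2x/49
  ∂F/∂y = -y/8

so d/dx[F(x, y(x))] = ∂F/∂x + (∂F/∂y)·y' = 0. Rearranging,
  dy/dx = -(∂F/∂x)/(∂F/∂y) = -(2x/49)/(-y/8) = 16x/(49y)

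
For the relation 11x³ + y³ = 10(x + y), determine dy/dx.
Differentiate the relation implicitly: treat y = y(x) and apply the chain rule, so every y-derivative picks up a y' = dy/dx factor.

With everything moved to the left-hand side, differentiate term by term:
  d/dx[11x^3] = 33x^2
  d/dx[-10x] = -10
  d/dx[y^3] = 3y^2·y'
  d/dx[-10y] = -10·y'

Separating the contributions that come from x directly and those that come through y:
  without y':      33x^2 - 10
  multiplying y':  3y^2 - 10

so (33x^2 - 10) + (3y^2 - 10)·y' = 0, and therefore
  dy/dx = -(33x^2 - 10)/(3y^2 - 10) = (10 - 33x^2)/(3y^2 - 10)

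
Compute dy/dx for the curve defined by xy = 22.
Take d/dx of both sides. Since y is implicitly a function of x, the chain rule attaches a y' = dy/dx factor whenever we differentiate through y.

Set F(x, y) = (left side) − (right side), so the curve is F = 0. Differentiating each term of F:
  d/dx[xy] = x·y' + y
  d/dx[-22] = 0

Collecting, the y'-free part is the partial derivative in x and the y' coefficient is the partial derivative in y:
  ∂F/∂x = y
  ∂F/∂y = x

so d/dx[F(x, y(x))] = ∂F/∂x + (∂F/∂y)·y' = 0. Rearranging,
  dy/dx = -(∂F/∂x)/(∂F/∂y) = -(y)/(x) = -y/x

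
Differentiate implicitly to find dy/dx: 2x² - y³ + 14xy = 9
Take d/dx of both sides. Since y is implicitly a function of x, the chain rule attaches a y' = dy/dx factor whenever we differentiate through y.

Set F(x, y) = (left side) − (right side), so the curve is F = 0. Differentiating each term of F:
  d/dx[2x^2] = 4x
  d/dx[14xy] = 14x·y' + 14y
  d/dx[-y^3] = -3y^2·y'
  d/dx[-9] = 0

Collecting, the y'-free part is the partial derivative in x and the y' coefficient is the partial derivative in y:
  ∂F/∂x = 4x + 14y
  ∂F/∂y = 14x - 3y^2

so d/dx[F(x, y(x))] = ∂F/∂x + (∂F/∂y)·y' = 0. Rearranging,
  dy/dx = -(∂F/∂x)/(∂F/∂y) = -(4x + 14y)/(14x - 3y^2) = 2(-2x - 7y)/(14x - 3y^2)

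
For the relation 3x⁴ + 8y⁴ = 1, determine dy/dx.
Differentiate the relation implicitly: treat y = y(x) and apply the chain rule, so every y-derivative picks up a y' = dy/dx factor.

With everything moved to the left-hand side, differentiate term by term:
  d/dx[3x^4] = 12x^3
  d/dx[8y^4] = 32y^3·y'
  d/dx[-1] = 0

Separating the contributions that come from x directly and those that come through y:
  without y':      12x^3
  multiplying y':  32y^3

so (12x^3) + (32y^3)·y' = 0, and therefore
  dy/dx = -(12x^3)/(32y^3) = -3x^3/(8y^3)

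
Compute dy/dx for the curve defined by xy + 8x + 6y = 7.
Differentiate the relation implicitly: treat y = y(x) and apply the chain rule, so every y-derivative picks up a y' = dy/dx factor.

With everything moved to the left-hand side, differentiate term by term:
  d/dx[xy] = x·y' + y
  d/dx[8x] = 8
  d/dx[6y] = 6·y'
  d/dx[-7] = 0

Separating the contributions that come from x directly and those that come through y:
  without y':      y + 8
  multiplying y':  x + 6

so (y + 8) + (x + 6)·y' = 0, and therefore
  dy/dx = -(y + 8)/(x + 6) = (-y - 8)/(x + 6)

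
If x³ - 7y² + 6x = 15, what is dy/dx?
Differentiate both sides with respect to x, treating y as y(x). By the chain rule, any term containing y contributes a factor of y' = dy/dx when we differentiate it.

Move every term to one side and write the relation as F(x, y) = 0. Term by term,
  d/dx[x^3] = 3x^2
  d/dx[6x] = 6
  d/dx[-7y^2] = -14y·y'
  d/dx[-15] = 0

The pieces without y' make up ∂F/∂x and the coefficient of y' is ∂F/∂y:
  ∂F/∂x = 3x^2 + 6,
  ∂F/∂y = -14y.

Since d/dx[F] = ∂F/∂x + (∂F/∂y)·y' = 0, solve for y':
  (∂F/∂y)·y' = -∂F/∂x
  dy/dx = -(∂F/∂x)/(∂F/∂y) = -(3x^2 + 6)/(-14y) = 3(x^2 + 2)/(14y)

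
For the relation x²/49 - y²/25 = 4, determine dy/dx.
Differentiate both sides with respect to x, treating y as y(x). By the chain rule, any term containing y contributes a factor of y' = dy/dx when we differentiate it.

Move every term to one side and write the relation as F(x, y) = 0. Term by term,
  d/dx[x^2/49] = 2x/49
  d/dx[-y^2/25] = -2y·y'/25
  d/dx[-4] = 0

The pieces without y' make up ∂F/∂x and the coefficient of y' is ∂F/∂y:
  ∂F/∂x = 2x/49,
  ∂F/∂y = -2y/25.

Since d/dx[F] = ∂F/∂x + (∂F/∂y)·y' = 0, solve for y':
  (∂F/∂y)·y' = -∂F/∂x
  dy/dx = -(∂F/∂x)/(∂F/∂y) = -(2x/49)/(-2y/25) = 25x/(49y)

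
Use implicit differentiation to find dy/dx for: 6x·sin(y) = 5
Differentiate the relation implicitly: treat y = y(x) and apply the chain rule, so every y-derivative picks up a y' = dy/dx factor.

With everything moved to the left-hand side, differentiate term by term:
  d/dx[6x·sin(y)] = 6x·y'·cos(y) + 6sin(y)
  d/dx[-5] = 0

Separating the contributions that come from x directly and those that come through y:
  without y':      6sin(y)
  multiplying y':  6x·cos(y)

so (6sin(y)) + (6x·cos(y))·y' = 0, and therefore
  dy/dx = -(6sin(y))/(6x·cos(y)) = -tan(y)/x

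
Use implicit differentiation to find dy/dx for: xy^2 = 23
Differentiate both sides with respect to x, treating y as y(x). By the chain rule, any term containing y contributes a factor of y' = dy/dx when we differentiate it.

Move every term to one side and write the relation as F(x, y) = 0. Term by term,
  d/dx[xy^2] = 2xy·y' + y^2
  d/dx[-23] = 0

The pieces without y' make up ∂F/∂x and the coefficient of y' is ∂F/∂y:
  ∂F/∂x = y^2,
  ∂F/∂y = 2xy.

Since d/dx[F] = ∂F/∂x + (∂F/∂y)·y' = 0, solve for y':
  (∂F/∂y)·y' = -∂F/∂x
  dy/dx = -(∂F/∂x)/(∂F/∂y) = -(y^2)/(2xy) = -y/(2x)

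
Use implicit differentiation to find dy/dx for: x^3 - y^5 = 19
Apply d/dx to both sides, remembering that y depends on x. Each occurrence of y therefore brings in a y' = dy/dx via the chain rule.

With F(x, y) equal to the left-hand side minus the right, differentiate F term by term:
  d/dx[x^3] = 3x^2
  d/dx[-y^5] = -5y^4·y'
  d/dx[-19] = 0
Adding these up, d/dx[F] = 0 becomes
  (3x^2) + (-5y^4)·y' = 0,
so isolating y',
  dy/dx = -(3x^2)/(-5y^4) = 3x^2/(5y^4)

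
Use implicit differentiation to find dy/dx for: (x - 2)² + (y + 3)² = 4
Differentiate both sides with respect to x, treating y as y(x). By the chain rule, any term containing y contributes a factor of y' = dy/dx when we differentiate it.

Move every term to one side and write the relation as F(x, y) = 0. Term by term,
  d/dx[(x - 2)^2] = 2x - 4
  d/dx[(y + 3)^2] = 2·y'(y + 3)
  d/dx[-4] = 0

The pieces without y' make up ∂F/∂x and the coefficient of y' is ∂F/∂y:
  ∂F/∂x = 2x - 4,
  ∂F/∂y = 2y + 6.

Since d/dx[F] = ∂F/∂x + (∂F/∂y)·y' = 0, solve for y':
  (∂F/∂y)·y' = -∂F/∂x
  dy/dx = -(∂F/∂x)/(∂F/∂y) = -(2x - 4)/(2y + 6) = (2 - x)/(y + 3)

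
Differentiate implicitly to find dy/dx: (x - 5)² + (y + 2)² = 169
Differentiate both sides with respect to x, treating y as y(x). By the chain rule, any term containing y contributes a factor of y' = dy/dx when we differentiate it.

Move every term to one side and write the relation as F(x, y) = 0. Term by term,
  d/dx[(x - 5)^2] = 2x - 10
  d/dx[(y + 2)^2] = 2·y'(y + 2)
  d/dx[-169] = 0

The pieces without y' make up ∂F/∂x and the coefficient of y' is ∂F/∂y:
  ∂F/∂x = 2x - 10,
  ∂F/∂y = 2y + 4.

Since d/dx[F] = ∂F/∂x + (∂F/∂y)·y' = 0, solve for y':
  (∂F/∂y)·y' = -∂F/∂x
  dy/dx = -(∂F/∂x)/(∂F/∂y) = -(2x - 10)/(2y + 4) = (5 - x)/(y + 2)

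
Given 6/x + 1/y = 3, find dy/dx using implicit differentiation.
Apply d/dx to both sides, remembering that y depends on x. Each occurrence of y therefore brings in a y' = dy/dx via the chain rule.

With F(x, y) equal to the left-hand side minus the right, differentiate F term by term:
  d/dx[1/y] = -y'/y^2
  d/dx[6/x] = -6/x^2
  d/dx[-3] = 0
Adding these up, d/dx[F] = 0 becomes
  (-6/x^2) + (-1/y^2)·y' = 0,
so isolating y',
  dy/dx = -(-6/x^2)/(-1/y^2) = -6y^2/x^2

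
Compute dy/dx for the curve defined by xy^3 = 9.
Differentiate both sides with respect to x, treating y as y(x). By the chain rule, any term containing y contributes a factor of y' = dy/dx when we differentiate it.

Move every term to one side and write the relation as F(x, y) = 0. Term by term,
  d/dx[xy^3] = 3xy^2·y' + y^3
  d/dx[-9] = 0

The pieces without y' make up ∂F/∂x and the coefficient of y' is ∂F/∂y:
  ∂F/∂x = y^3,
  ∂F/∂y = 3xy^2.

Since d/dx[F] = ∂F/∂x + (∂F/∂y)·y' = 0, solve for y':
  (∂F/∂y)·y' = -∂F/∂x
  dy/dx = -(∂F/∂x)/(∂F/∂y) = -(y^3)/(3xy^2) = -y/(3x)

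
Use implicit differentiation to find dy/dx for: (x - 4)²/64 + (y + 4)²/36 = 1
Differentiate the relation implicitly: treat y = y(x) and apply the chain rule, so every y-derivative picks up a y' = dy/dx factor.

With everything moved to the left-hand side, differentiate term by term:
  d/dx[(x - 4)^2/64] = x/32 - 1/8
  d/dx[(y + 4)^2/36] = y'(y + 4)/18
  d/dx[-1] = 0

Separating the contributions that come from x directly and those that come through y:
  without y':      x/32 - 1/8
  multiplying y':  y/18 + 2/9

so (x/32 - 1/8) + (y/18 + 2/9)·y' = 0, and therefore
  dy/dx = -(x/32 - 1/8)/(y/18 + 2/9)
        = -((x - 4)/32)/((y + 4)/18) = 9(4 - x)/(16(y + 4))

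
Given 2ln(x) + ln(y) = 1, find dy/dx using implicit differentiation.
Differentiate both sides with respect to x, treating y as y(x). By the chain rule, any term containing y contributes a factor of y' = dy/dx when we differentiate it.

Move every term to one side and write the relation as F(x, y) = 0. Term by term,
  d/dx[2ln(x)] = 2/x
  d/dx[ln(y)] = y'/y
  d/dx[-1] = 0

The pieces without y' make up ∂F/∂x and the coefficient of y' is ∂F/∂y:
  ∂F/∂x = 2/x,
  ∂F/∂y = 1/y.

Since d/dx[F] = ∂F/∂x + (∂F/∂y)·y' = 0, solve for y':
  (∂F/∂y)·y' = -∂F/∂x
  dy/dx = -(∂F/∂x)/(∂F/∂y) = -(2/x)/(1/y) = -2y/x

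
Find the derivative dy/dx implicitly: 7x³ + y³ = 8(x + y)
Apply d/dx to both sides, remembering that y depends on x. Each occurrence of y therefore brings in a y' = dy/dx via the chain rule.

With F(x, y) equal to the left-hand side minus the right, differentiate F term by term:
  d/dx[7x^3] = 21x^2
  d/dx[-8x] = -8
  d/dx[y^3] = 3y^2·y'
  d/dx[-8y] = -8·y'
Adding these up, d/dx[F] = 0 becomes
  (21x^2 - 8) + (3y^2 - 8)·y' = 0,
so isolating y',
  dy/dx = -(21x^2 - 8)/(3y^2 - 8) = (8 - 21x^2)/(3y^2 - 8)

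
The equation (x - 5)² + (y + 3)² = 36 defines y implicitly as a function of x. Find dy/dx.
Differentiate the relation implicitly: treat y = y(x) and apply the chain rule, so every y-derivative picks up a y' = dy/dx factor.

With everything moved to the left-hand side, differentiate term by term:
  d/dx[(x - 5)^2] = 2x - 10
  d/dx[(y + 3)^2] = 2·y'(y + 3)
  d/dx[-36] = 0

Separating the contributions that come from x directly and those that come through y:
  without y':      2x - 10
  multiplying y':  2y + 6

so (2x - 10) + (2y + 6)·y' = 0, and therefore
  dy/dx = -(2x - 10)/(2y + 6) = (5 - x)/(y + 3)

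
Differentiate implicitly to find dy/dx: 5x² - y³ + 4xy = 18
Apply d/dx to both sides, remembering that y depends on x. Each occurrence of y therefore brings in a y' = dy/dx via the chain rule.

With F(x, y) equal to the left-hand side minus the right, differentiate F term by term:
  d/dx[5x^2] = 10x
  d/dx[4xy] = 4x·y' + 4y
  d/dx[-y^3] = -3y^2·y'
  d/dx[-18] = 0
Adding these up, d/dx[F] = 0 becomes
  (10x + 4y) + (4x - 3y^2)·y' = 0,
so isolating y',
  dy/dx = -(10x + 4y)/(4x - 3y^2) = 2(-5x - 2y)/(4x - 3y^2)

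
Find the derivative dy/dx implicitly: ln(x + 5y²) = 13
Differentiate the relation implicitly: treat y = y(x) and apply the chain rule, so every y-derivative picks up a y' = dy/dx factor.

With everything moved to the left-hand side, differentiate term by term:
  d/dx[ln(x + 5y^2)] = (10y·y' + 1)/(x + 5y^2)
  d/dx[-13] = 0

Separating the contributions that come from x directly and those that come through y:
  without y':      1/(x + 5y^2)
  multiplying y':  10y/(x + 5y^2)

so (1/(x + 5y^2)) + (10y/(x + 5y^2))·y' = 0, and therefore
  dy/dx = -(1/(x + 5y^2))/(10y/(x + 5y^2)) = -1/(10y)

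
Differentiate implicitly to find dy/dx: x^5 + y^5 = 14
Differentiate both sides with respect to x, treating y as y(x). By the chain rule, any term containing y contributes a factor of y' = dy/dx when we differentiate it.

Move every term to one side and write the relation as F(x, y) = 0. Term by term,
  d/dx[x^5] = 5x^4
  d/dx[y^5] = 5y^4·y'
  d/dx[-14] = 0

The pieces without y' make up ∂F/∂x and the coefficient of y' is ∂F/∂y:
  ∂F/∂x = 5x^4,
  ∂F/∂y = 5y^4.

Since d/dx[F] = ∂F/∂x + (∂F/∂y)·y' = 0, solve for y':
  (∂F/∂y)·y' = -∂F/∂x
  dy/dx = -(∂F/∂x)/(∂F/∂y) = -(5x^4)/(5y^4) = -x^4/y^4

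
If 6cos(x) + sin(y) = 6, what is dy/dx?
Differentiate both sides with respect to x, treating y as y(x). By the chain rule, any term containing y contributes a factor of y' = dy/dx when we differentiate it.

Move every term to one side and write the relation as F(x, y) = 0. Term by term,
  d/dx[sin(y)] = y'·cos(y)
  d/dx[6cos(x)] = -6sin(x)
  d/dx[-6] = 0

The pieces without y' make up ∂F/∂x and the coefficient of y' is ∂F/∂y:
  ∂F/∂x = -6sin(x),
  ∂F/∂y = cos(y).

Since d/dx[F] = ∂F/∂x + (∂F/∂y)·y' = 0, solve for y':
  (∂F/∂y)·y' = -∂F/∂x
  dy/dx = -(∂F/∂x)/(∂F/∂y) = -(-6sin(x))/(cos(y)) = 6sin(x)/cos(y)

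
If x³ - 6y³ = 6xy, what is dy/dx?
Differentiate both sides with respect to x, treating y as y(x). By the chain rule, any term containing y contributes a factor of y' = dy/dx when we differentiate it.

Move every term to one side and write the relation as F(x, y) = 0. Term by term,
  d/dx[x^3] = 3x^2
  d/dx[-6xy] = -6x·y' - 6y
  d/dx[-6y^3] = -18y^2·y'

The pieces without y' make up ∂F/∂x and the coefficient of y' is ∂F/∂y:
  ∂F/∂x = 3x^2 - 6y,
  ∂F/∂y = -6x - 18y^2.

Since d/dx[F] = ∂F/∂x + (∂F/∂y)·y' = 0, solve for y':
  (∂F/∂y)·y' = -∂F/∂x
  dy/dx = -(∂F/∂x)/(∂F/∂y) = -(3x^2 - 6y)/(-6x - 18y^2) = (x^2/2 - y)/(x + 3y^2)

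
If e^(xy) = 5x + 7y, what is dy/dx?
Take d/dx of both sides. Since y is implicitly a function of x, the chain rule attaches a y' = dy/dx factor whenever we differentiate through y.

Set F(x, y) = (left side) − (right side), so the curve is F = 0. Differentiating each term of F:
  d/dx[-5x] = -5
  d/dx[-7y] = -7·y'
  d/dx[e^(xy)] = (x·y' + y)·e^(xy)

Collecting, the y'-free part is the partial derivative in x and the y' coefficient is the partial derivative in y:
  ∂F/∂x = y·e^(xy) - 5
  ∂F/∂y = x·e^(xy) - 7

so d/dx[F(x, y(x))] = ∂F/∂x + (∂F/∂y)·y' = 0. Rearranging,
  dy/dx = -(∂F/∂x)/(∂F/∂y) = -(y·e^(xy) - 5)/(x·e^(xy) - 7) = (-y·e^(xy) + 5)/(x·e^(xy) - 7)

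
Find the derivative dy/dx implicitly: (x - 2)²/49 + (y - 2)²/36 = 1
Differentiate both sides with respect to x, treating y as y(x). By the chain rule, any term containing y contributes a factor of y' = dy/dx when we differentiate it.

Move every term to one side and write the relation as F(x, y) = 0. Term by term,
  d/dx[(x - 2)^2/49] = 2x/49 - 4/49
  d/dx[(y - 2)^2/36] = y'(y - 2)/18
  d/dx[-1] = 0

The pieces without y' make up ∂F/∂x and the coefficient of y' is ∂F/∂y:
  ∂F/∂x = 2x/49 - 4/49,
  ∂F/∂y = y/18 - 1/9.

Since d/dx[F] = ∂F/∂x + (∂F/∂y)·y' = 0, solve for y':
  (∂F/∂y)·y' = -∂F/∂x
  dy/dx = -(∂F/∂x)/(∂F/∂y) = -(2x/49 - 4/49)/(y/18 - 1/9)
        = -(2(x - 2)/49)/((y - 2)/18) = 36(2 - x)/(49(y - 2))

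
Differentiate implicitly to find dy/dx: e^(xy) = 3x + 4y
Take d/dx of both sides. Since y is implicitly a function of x, the chain rule attaches a y' = dy/dx factor whenever we differentiate through y.

Set F(x, y) = (left side) − (right side), so the curve is F = 0. Differentiating each term of F:
  d/dx[-3x] = -3
  d/dx[-4y] = -4·y'
  d/dx[e^(xy)] = (x·y' + y)·e^(xy)

Collecting, the y'-free part is the partial derivative in x and the y' coefficient is the partial derivative in y:
  ∂F/∂x = y·e^(xy) - 3
  ∂F/∂y = x·e^(xy) - 4

so d/dx[F(x, y(x))] = ∂F/∂x + (∂F/∂y)·y' = 0. Rearranging,
  dy/dx = -(∂F/∂x)/(∂F/∂y) = -(y·e^(xy) - 3)/(x·e^(xy) - 4) = (-y·e^(xy) + 3)/(x·e^(xy) - 4)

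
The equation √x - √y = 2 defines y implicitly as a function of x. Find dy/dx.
Differentiate the relation implicitly: treat y = y(x) and apply the chain rule, so every y-derivative picks up a y' = dy/dx factor.

With everything moved to the left-hand side, differentiate term by term:
  d/dx[√(x)] = 1/(2√(x))
  d/dx[-√(y)] = -y'/(2√(y))
  d/dx[-2] = 0

Separating the contributions that come from x directly and those that come through y:
  without y':      1/(2√(x))
  multiplying y':  -1/(2√(y))

so (1/(2√(x))) + (-1/(2√(y)))·y' = 0, and therefore
  dy/dx = -(1/(2√(x)))/(-1/(2√(y))) = √(y)/√(x)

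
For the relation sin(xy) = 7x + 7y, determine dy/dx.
Differentiate the relation implicitly: treat y = y(x) and apply the chain rule, so every y-derivative picks up a y' = dy/dx factor.

With everything moved to the left-hand side, differentiate term by term:
  d/dx[-7x] = -7
  d/dx[-7y] = -7·y'
  d/dx[sin(xy)] = (x·y' + y)·cos(xy)

Separating the contributions that come from x directly and those that come through y:
  without y':      y·cos(xy) - 7
  multiplying y':  x·cos(xy) - 7

so (y·cos(xy) - 7) + (x·cos(xy) - 7)·y' = 0, and therefore
  dy/dx = -(y·cos(xy) - 7)/(x·cos(xy) - 7) = (-y·cos(xy) + 7)/(x·cos(xy) - 7)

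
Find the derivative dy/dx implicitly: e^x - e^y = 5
Take d/dx of both sides. Since y is implicitly a function of x, the chain rule attaches a y' = dy/dx factor whenever we differentiate through y.

Set F(x, y) = (left side) − (right side), so the curve is F = 0. Differentiating each term of F:
  d/dx[e^(x)] = e^(x)
  d/dx[-e^(y)] = -y'·e^(y)
  d/dx[-5] = 0

Collecting, the y'-free part is the partial derivative in x and the y' coefficient is the partial derivative in y:
  ∂F/∂x = e^(x)
  ∂F/∂y = -e^(y)

so d/dx[F(x, y(x))] = ∂F/∂x + (∂F/∂y)·y' = 0. Rearranging,
  dy/dx = -(∂F/∂x)/(∂F/∂y) = -(e^(x))/(-e^(y)) = e^(x - y)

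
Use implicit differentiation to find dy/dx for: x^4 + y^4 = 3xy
Differentiate both sides with respect to x, treating y as y(x). By the chain rule, any term containing y contributes a factor of y' = dy/dx when we differentiate it.

Move every term to one side and write the relation as F(x, y) = 0. Term by term,
  d/dx[x^4] = 4x^3
  d/dx[-3xy] = -3x·y' - 3y
  d/dx[y^4] = 4y^3·y'

The pieces without y' make up ∂F/∂x and the coefficient of y' is ∂F/∂y:
  ∂F/∂x = 4x^3 - 3y,
  ∂F/∂y = -3x + 4y^3.

Since d/dx[F] = ∂F/∂x + (∂F/∂y)·y' = 0, solve for y':
  (∂F/∂y)·y' = -∂F/∂x
  dy/dx = -(∂F/∂x)/(∂F/∂y) = -(4x^3 - 3y)/(-3x + 4y^3) = (4x^3 - 3y)/(3x - 4y^3)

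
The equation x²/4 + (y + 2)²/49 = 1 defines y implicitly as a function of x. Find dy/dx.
Take d/dx of both sides. Since y is implicitly a function of x, the chain rule attaches a y' = dy/dx factor whenever we differentiate through y.

Set F(x, y) = (left side) − (right side), so the curve is F = 0. Differentiating each term of F:
  d/dx[x^2/4] = x/2
  d/dx[(y + 2)^2/49] = 2·y'(y + 2)/49
  d/dx[-1] = 0

Collecting, the y'-free part is the partial derivative in x and the y' coefficient is the partial derivative in y:
  ∂F/∂x = x/2
  ∂F/∂y = 2y/49 + 4/49

so d/dx[F(x, y(x))] = ∂F/∂x + (∂F/∂y)·y' = 0. Rearranging,
  dy/dx = -(∂F/∂x)/(∂F/∂y) = -(x/2)/(2y/49 + 4/49)
        = -(x/2)/(2(y + 2)/49) = -49x/(4y + 8)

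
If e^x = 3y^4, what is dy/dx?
Apply d/dx to both sides, remembering that y depends on x. Each occurrence of y therefore brings in a y' = dy/dx via the chain rule.

With F(x, y) equal to the left-hand side minus the right, differentiate F term by term:
  d/dx[-3y^4] = -12y^3·y'
  d/dx[e^(x)] = e^(x)
Adding these up, d/dx[F] = 0 becomes
  (e^(x)) + (-12y^3)·y' = 0,
so isolating y',
  dy/dx = -(e^(x))/(-12y^3) = e^(x)/(12y^3)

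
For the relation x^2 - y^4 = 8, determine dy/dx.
Differentiate both sides with respect to x, treating y as y(x). By the chain rule, any term containing y contributes a factor of y' = dy/dx when we differentiate it.

Move every term to one side and write the relation as F(x, y) = 0. Term by term,
  d/dx[x^2] = 2x
  d/dx[-y^4] = -4y^3·y'
  d/dx[-8] = 0

The pieces without y' make up ∂F/∂x and the coefficient of y' is ∂F/∂y:
  ∂F/∂x = 2x,
  ∂F/∂y = -4y^3.

Since d/dx[F] = ∂F/∂x + (∂F/∂y)·y' = 0, solve for y':
  (∂F/∂y)·y' = -∂F/∂x
  dy/dx = -(∂F/∂x)/(∂F/∂y) = -(2x)/(-4y^3) = x/(2y^3)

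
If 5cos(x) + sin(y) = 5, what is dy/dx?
Differentiate the relation implicitly: treat y = y(x) and apply the chain rule, so every y-derivative picks up a y' = dy/dx factor.

With everything moved to the left-hand side, differentiate term by term:
  d/dx[sin(y)] = y'·cos(y)
  d/dx[5cos(x)] = -5sin(x)
  d/dx[-5] = 0

Separating the contributions that come from x directly and those that come through y:
  without y':      -5sin(x)
  multiplying y':  cos(y)

so (-5sin(x)) + (cos(y))·y' = 0, and therefore
  dy/dx = -(-5sin(x))/(cos(y)) = 5sin(x)/cos(y)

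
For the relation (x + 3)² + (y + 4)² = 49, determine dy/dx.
Take d/dx of both sides. Since y is implicitly a function of x, the chain rule attaches a y' = dy/dx factor whenever we differentiate through y.

Set F(x, y) = (left side) − (right side), so the curve is F = 0. Differentiating each term of F:
  d/dx[(x + 3)^2] = 2x + 6
  d/dx[(y + 4)^2] = 2·y'(y + 4)
  d/dx[-49] = 0

Collecting, the y'-free part is the partial derivative in x and the y' coefficient is the partial derivative in y:
  ∂F/∂x = 2x + 6
  ∂F/∂y = 2y + 8

so d/dx[F(x, y(x))] = ∂F/∂x + (∂F/∂y)·y' = 0. Rearranging,
  dy/dx = -(∂F/∂x)/(∂F/∂y) = -(2x + 6)/(2y + 8) = (-x - 3)/(y + 4)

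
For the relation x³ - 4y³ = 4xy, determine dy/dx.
Differentiate both sides with respect to x, treating y as y(x). By the chain rule, any term containing y contributes a factor of y' = dy/dx when we differentiate it.

Move every term to one side and write the relation as F(x, y) = 0. Term by term,
  d/dx[x^3] = 3x^2
  d/dx[-4xy] = -4x·y' - 4y
  d/dx[-4y^3] = -12y^2·y'

The pieces without y' make up ∂F/∂x and the coefficient of y' is ∂F/∂y:
  ∂F/∂x = 3x^2 - 4y,
  ∂F/∂y = -4x - 12y^2.

Since d/dx[F] = ∂F/∂x + (∂F/∂y)·y' = 0, solve for y':
  (∂F/∂y)·y' = -∂F/∂x
  dy/dx = -(∂F/∂x)/(∂F/∂y) = -(3x^2 - 4y)/(-4x - 12y^2) = (3x^2/4 - y)/(x + 3y^2)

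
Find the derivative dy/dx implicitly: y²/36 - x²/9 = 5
Differentiate the relation implicitly: treat y = y(x) and apply the chain rule, so every y-derivative picks up a y' = dy/dx factor.

With everything moved to the left-hand side, differentiate term by term:
  d/dx[-x^2/9] = -2x/9
  d/dx[y^2/36] = y·y'/18
  d/dx[-5] = 0

Separating the contributions that come from x directly and those that come through y:
  without y':      -2x/9
  multiplying y':  y/18

so (-2x/9) + (y/18)·y' = 0, and therefore
  dy/dx = -(-2x/9)/(y/18) = 4x/y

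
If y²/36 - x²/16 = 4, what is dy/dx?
Take d/dx of both sides. Since y is implicitly a function of x, the chain rule attaches a y' = dy/dx factor whenever we differentiate through y.

Set F(x, y) = (left side) − (right side), so the curve is F = 0. Differentiating each term of F:
  d/dx[-x^2/16] = -x/8
  d/dx[y^2/36] = y·y'/18
  d/dx[-4] = 0

Collecting, the y'-free part is the partial derivative in x and the y' coefficient is the partial derivative in y:
  ∂F/∂x = -x/8
  ∂F/∂y = y/18

so d/dx[F(x, y(x))] = ∂F/∂x + (∂F/∂y)·y' = 0. Rearranging,
  dy/dx = -(∂F/∂x)/(∂F/∂y) = -(-x/8)/(y/18) = 9x/(4y)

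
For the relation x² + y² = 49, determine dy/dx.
Take d/dx of both sides. Since y is implicitly a function of x, the chain rule attaches a y' = dy/dx factor whenever we differentiate through y.

Set F(x, y) = (left side) − (right side), so the curve is F = 0. Differentiating each term of F:
  d/dx[x^2] = 2x
  d/dx[y^2] = 2y·y'
  d/dx[-49] = 0

Collecting, the y'-free part is the partial derivative in x and the y' coefficient is the partial derivative in y:
  ∂F/∂x = 2x
  ∂F/∂y = 2y

so d/dx[F(x, y(x))] = ∂F/∂x + (∂F/∂y)·y' = 0. Rearranging,
  dy/dx = -(∂F/∂x)/(∂F/∂y) = -(2x)/(2y) = -x/y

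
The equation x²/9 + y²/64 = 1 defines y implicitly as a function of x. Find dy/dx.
Apply d/dx to both sides, remembering that y depends on x. Each occurrence of y therefore brings in a y' = dy/dx via the chain rule.

With F(x, y) equal to the left-hand side minus the right, differentiate F term by term:
  d/dx[x^2/9] = 2x/9
  d/dx[y^2/64] = y·y'/32
  d/dx[-1] = 0
Adding these up, d/dx[F] = 0 becomes
  (2x/9) + (y/32)·y' = 0,
so isolating y',
  dy/dx = -(2x/9)/(y/32) = -64x/(9y)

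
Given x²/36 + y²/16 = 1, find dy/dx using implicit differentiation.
Differentiate the relation implicitly: treat y = y(x) and apply the chain rule, so every y-derivative picks up a y' = dy/dx factor.

With everything moved to the left-hand side, differentiate term by term:
  d/dx[x^2/36] = x/18
  d/dx[y^2/16] = y·y'/8
  d/dx[-1] = 0

Separating the contributions that come from x directly and those that come through y:
  without y':      x/18
  multiplying y':  y/8

so (x/18) + (y/8)·y' = 0, and therefore
  dy/dx = -(x/18)/(y/8) = -4x/(9y)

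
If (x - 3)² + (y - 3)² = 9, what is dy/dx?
Differentiate the relation implicitly: treat y = y(x) and apply the chain rule, so every y-derivative picks up a y' = dy/dx factor.

With everything moved to the left-hand side, differentiate term by term:
  d/dx[(x - 3)^2] = 2x - 6
  d/dx[(y - 3)^2] = 2·y'(y - 3)
  d/dx[-9] = 0

Separating the contributions that come from x directly and those that come through y:
  without y':      2x - 6
  multiplying y':  2y - 6

so (2x - 6) + (2y - 6)·y' = 0, and therefore
  dy/dx = -(2x - 6)/(2y - 6) = (3 - x)/(y - 3)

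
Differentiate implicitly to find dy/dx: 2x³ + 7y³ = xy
Differentiate the relation implicitly: treat y = y(x) and apply the chain rule, so every y-derivative picks up a y' = dy/dx factor.

With everything moved to the left-hand side, differentiate term by term:
  d/dx[2x^3] = 6x^2
  d/dx[-xy] = -x·y' - y
  d/dx[7y^3] = 21y^2·y'

Separating the contributions that come from x directly and those that come through y:
  without y':      6x^2 - y
  multiplying y':  -x + 21y^2

so (6x^2 - y) + (-x + 21y^2)·y' = 0, and therefore
  dy/dx = -(6x^2 - y)/(-x + 21y^2) = (6x^2 - y)/(x - 21y^2)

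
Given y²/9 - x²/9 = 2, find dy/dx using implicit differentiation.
Take d/dx of both sides. Since y is implicitly a function of x, the chain rule attaches a y' = dy/dx factor whenever we differentiate through y.

Set F(x, y) = (left side) − (right side), so the curve is F = 0. Differentiating each term of F:
  d/dx[-x^2/9] = -2x/9
  d/dx[y^2/9] = 2y·y'/9
  d/dx[-2] = 0

Collecting, the y'-free part is the partial derivative in x and the y' coefficient is the partial derivative in y:
  ∂F/∂x = -2x/9
  ∂F/∂y = 2y/9

so d/dx[F(x, y(x))] = ∂F/∂x + (∂F/∂y)·y' = 0. Rearranging,
  dy/dx = -(∂F/∂x)/(∂F/∂y) = -(-2x/9)/(2y/9) = x/y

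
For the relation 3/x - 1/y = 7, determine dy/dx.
Differentiate both sides with respect to x, treating y as y(x). By the chain rule, any term containing y contributes a factor of y' = dy/dx when we differentiate it.

Move every term to one side and write the relation as F(x, y) = 0. Term by term,
  d/dx[-1/y] = y'/y^2
  d/dx[3/x] = -3/x^2
  d/dx[-7] = 0

The pieces without y' make up ∂F/∂x and the coefficient of y' is ∂F/∂y:
  ∂F/∂x = -3/x^2,
  ∂F/∂y = y^(-2).

Since d/dx[F] = ∂F/∂x + (∂F/∂y)·y' = 0, solve for y':
  (∂F/∂y)·y' = -∂F/∂x
  dy/dx = -(∂F/∂x)/(∂F/∂y) = -(-3/x^2)/(y^(-2)) = 3y^2/x^2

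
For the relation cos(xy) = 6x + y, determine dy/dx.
Apply d/dx to both sides, remembering that y depends on x. Each occurrence of y therefore brings in a y' = dy/dx via the chain rule.

With F(x, y) equal to the left-hand side minus the right, differentiate F term by term:
  d/dx[-6x] = -6
  d/dx[-y] = -y'
  d/dx[cos(xy)] = -(x·y' + y)·sin(xy)
Adding these up, d/dx[F] = 0 becomes
  (-y·sin(xy) - 6) + (-x·sin(xy) - 1)·y' = 0,
so isolating y',
  dy/dx = -(-y·sin(xy) - 6)/(-x·sin(xy) - 1) = -(y·sin(xy) + 6)/(x·sin(xy) + 1)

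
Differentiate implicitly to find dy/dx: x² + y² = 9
Take d/dx of both sides. Since y is implicitly a function of x, the chain rule attaches a y' = dy/dx factor whenever we differentiate through y.

Set F(x, y) = (left side) − (right side), so the curve is F = 0. Differentiating each term of F:
  d/dx[x^2] = 2x
  d/dx[y^2] = 2y·y'
  d/dx[-9] = 0

Collecting, the y'-free part is the partial derivative in x and the y' coefficient is the partial derivative in y:
  ∂F/∂x = 2x
  ∂F/∂y = 2y

so d/dx[F(x, y(x))] = ∂F/∂x + (∂F/∂y)·y' = 0. Rearranging,
  dy/dx = -(∂F/∂x)/(∂F/∂y) = -(2x)/(2y) = -x/y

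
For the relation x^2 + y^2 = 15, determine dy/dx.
Differentiate the relation implicitly: treat y = y(x) and apply the chain rule, so every y-derivative picks up a y' = dy/dx factor.

With everything moved to the left-hand side, differentiate term by term:
  d/dx[x^2] = 2x
  d/dx[y^2] = 2y·y'
  d/dx[-15] = 0

Separating the contributions that come from x directly and those that come through y:
  without y':      2x
  multiplying y':  2y

so (2x) + (2y)·y' = 0, and therefore
  dy/dx = -(2x)/(2y) = -x/y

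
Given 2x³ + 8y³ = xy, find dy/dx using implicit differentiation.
Take d/dx of both sides. Since y is implicitly a function of x, the chain rule attaches a y' = dy/dx factor whenever we differentiate through y.

Set F(x, y) = (left side) − (right side), so the curve is F = 0. Differentiating each term of F:
  d/dx[2x^3] = 6x^2
  d/dx[-xy] = -x·y' - y
  d/dx[8y^3] = 24y^2·y'

Collecting, the y'-free part is the partial derivative in x and the y' coefficient is the partial derivative in y:
  ∂F/∂x = 6x^2 - y
  ∂F/∂y = -x + 24y^2

so d/dx[F(x, y(x))] = ∂F/∂x + (∂F/∂y)·y' = 0. Rearranging,
  dy/dx = -(∂F/∂x)/(∂F/∂y) = -(6x^2 - y)/(-x + 24y^2) = (6x^2 - y)/(x - 24y^2)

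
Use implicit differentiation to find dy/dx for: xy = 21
Differentiate both sides with respect to x, treating y as y(x). By the chain rule, any term containing y contributes a factor of y' = dy/dx when we differentiate it.

Move every term to one side and write the relation as F(x, y) = 0. Term by term,
  d/dx[xy] = x·y' + y
  d/dx[-21] = 0

The pieces without y' make up ∂F/∂x and the coefficient of y' is ∂F/∂y:
  ∂F/∂x = y,
  ∂F/∂y = x.

Since d/dx[F] = ∂F/∂x + (∂F/∂y)·y' = 0, solve for y':
  (∂F/∂y)·y' = -∂F/∂x
  dy/dx = -(∂F/∂x)/(∂F/∂y) = -(y)/(x) = -y/x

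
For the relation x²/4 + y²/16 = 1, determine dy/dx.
Take d/dx of both sides. Since y is implicitly a function of x, the chain rule attaches a y' = dy/dx factor whenever we differentiate through y.

Set F(x, y) = (left side) − (right side), so the curve is F = 0. Differentiating each term of F:
  d/dx[x^2/4] = x/2
  d/dx[y^2/16] = y·y'/8
  d/dx[-1] = 0

Collecting, the y'-free part is the partial derivative in x and the y' coefficient is the partial derivative in y:
  ∂F/∂x = x/2
  ∂F/∂y = y/8

so d/dx[F(x, y(x))] = ∂F/∂x + (∂F/∂y)·y' = 0. Rearranging,
  dy/dx = -(∂F/∂x)/(∂F/∂y) = -(x/2)/(y/8) = -4x/y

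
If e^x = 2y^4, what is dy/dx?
Differentiate the relation implicitly: treat y = y(x) and apply the chain rule, so every y-derivative picks up a y' = dy/dx factor.

With everything moved to the left-hand side, differentiate term by term:
  d/dx[-2y^4] = -8y^3·y'
  d/dx[e^(x)] = e^(x)

Separating the contributions that come from x directly and those that come through y:
  without y':      e^(x)
  multiplying y':  -8y^3

so (e^(x)) + (-8y^3)·y' = 0, and therefore
  dy/dx = -(e^(x))/(-8y^3) = e^(x)/(8y^3)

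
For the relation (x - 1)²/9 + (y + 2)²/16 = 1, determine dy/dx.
Differentiate both sides with respect to x, treating y as y(x). By the chain rule, any term containing y contributes a factor of y' = dy/dx when we differentiate it.

Move every term to one side and write the relation as F(x, y) = 0. Term by term,
  d/dx[(x - 1)^2/9] = 2x/9 - 2/9
  d/dx[(y + 2)^2/16] = y'(y + 2)/8
  d/dx[-1] = 0

The pieces without y' make up ∂F/∂x and the coefficient of y' is ∂F/∂y:
  ∂F/∂x = 2x/9 - 2/9,
  ∂F/∂y = y/8 + 1/4.

Since d/dx[F] = ∂F/∂x + (∂F/∂y)·y' = 0, solve for y':
  (∂F/∂y)·y' = -∂F/∂x
  dy/dx = -(∂F/∂x)/(∂F/∂y) = -(2x/9 - 2/9)/(y/8 + 1/4)
        = -(2(x - 1)/9)/((y + 2)/8) = 16(1 - x)/(9(y + 2))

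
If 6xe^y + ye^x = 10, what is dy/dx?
Apply d/dx to both sides, remembering that y depends on x. Each occurrence of y therefore brings in a y' = dy/dx via the chain rule.

With F(x, y) equal to the left-hand side minus the right, differentiate F term by term:
  d/dx[6x·e^(y)] = 6x·y'·e^(y) + 6e^(y)
  d/dx[y·e^(x)] = y·e^(x) + y'·e^(x)
  d/dx[-10] = 0
Adding these up, d/dx[F] = 0 becomes
  (y·e^(x) + 6e^(y)) + (6x·e^(y) + e^(x))·y' = 0,
so isolating y',
  dy/dx = -(y·e^(x) + 6e^(y))/(6x·e^(y) + e^(x)) = (-y·e^(x) - 6e^(y))/(6x·e^(y) + e^(x))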